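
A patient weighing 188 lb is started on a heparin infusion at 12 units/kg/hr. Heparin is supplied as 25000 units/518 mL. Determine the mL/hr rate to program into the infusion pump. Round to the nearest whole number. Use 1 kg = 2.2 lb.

21 mL/hr

Weight = 188 lb ÷ 2.2 lb/kg = 85.45455 kg
Dose = 12 units/kg/hr × 85.45455 kg = 1025.455 units/hr
Concentration = 25000 units ÷ 518 mL = 48.26255 units/mL
Rate = 1025.455 units/hr ÷ 48.26255 units/mL = 21.24742 mL/hr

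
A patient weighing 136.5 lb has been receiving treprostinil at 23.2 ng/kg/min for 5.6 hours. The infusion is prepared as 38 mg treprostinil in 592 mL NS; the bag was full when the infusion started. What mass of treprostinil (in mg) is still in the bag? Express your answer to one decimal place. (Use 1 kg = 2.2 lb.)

37.5 mg

Weight = 136.5 lb ÷ 2.2 lb/kg = 62.04545 kg
Dose = 23.2 ng/kg/min × 62.04545 kg = 1439.455 ng/min
1439.455 ng/min × 60 min/hr = 86367.27 ng/hr
Concentration = 38 mg ÷ 592 mL = 0.06418919 mg/mL = 64189.19 ng/mL
Rate = 86367.27 ng/hr ÷ 64189.19 ng/mL = 1.345511 mL/hr
Volume infused = 1.345511 mL/hr × 5.6 hr = 7.534863 mL
Volume remaining = 592 − 7.534863 = 584.4651 mL
Drug remaining = 584.4651 mL × 64189.19 ng/mL = 37516343 ng = 37.51634 mg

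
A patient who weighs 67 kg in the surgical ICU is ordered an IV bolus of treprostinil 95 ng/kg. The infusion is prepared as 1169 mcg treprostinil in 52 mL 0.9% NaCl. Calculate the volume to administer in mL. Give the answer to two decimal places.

Dose = 95 ng/kg × 67 kg = 6365 ng
Concentration = 1169 mcg ÷ 52 mL = 22.48077 mcg/mL = 22480.77 ng/mL
Volume = 6365 ng ÷ 22480.77 ng/mL = 0.2831309 mL

0.28 mL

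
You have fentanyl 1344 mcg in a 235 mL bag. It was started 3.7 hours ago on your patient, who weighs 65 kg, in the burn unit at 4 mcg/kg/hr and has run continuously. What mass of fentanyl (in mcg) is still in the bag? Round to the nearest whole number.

Dose = 4 mcg/kg/hr × 65 kg = 260 mcg/hr
Concentration = 1344 mcg ÷ 235 mL = 5.719149 mcg/mL
Rate = 260 mcg/hr ÷ 5.719149 mcg/mL = 45.46131 mL/hr
Volume infused = 45.46131 mL/hr × 3.7 hr = 168.2068 mL
Volume remaining = 235 − 168.2068 = 66.79315 mL
Drug remaining = 66.79315 mL × 5.719149 mcg/mL = 382 mcg

382 mcg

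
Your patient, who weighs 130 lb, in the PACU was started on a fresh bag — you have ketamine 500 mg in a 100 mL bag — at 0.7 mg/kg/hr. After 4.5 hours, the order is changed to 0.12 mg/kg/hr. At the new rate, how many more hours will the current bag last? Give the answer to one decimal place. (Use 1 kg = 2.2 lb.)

44.3 hours

Initial rate:
Weight = 130 lb ÷ 2.2 lb/kg = 59.09091 kg
Dose = 0.7 mg/kg/hr × 59.09091 kg = 41.36364 mg/hr
Concentration = 500 mg ÷ 100 mL = 5 mg/mL
Rate = 41.36364 mg/hr ÷ 5 mg/mL = 8.272727 mL/hr
Volume infused so far = 8.272727 mL/hr × 4.5 hr = 37.22727 mL
Volume remaining = 100 − 37.22727 = 62.77273 mL
New rate:
Dose = 0.12 mg/kg/hr × 59.09091 kg = 7.090909 mg/hr
Rate = 7.090909 mg/hr ÷ 5 mg/mL = 1.418182 mL/hr
Time remaining = 62.77273 mL ÷ 1.418182 mL/hr = 44.26282 hr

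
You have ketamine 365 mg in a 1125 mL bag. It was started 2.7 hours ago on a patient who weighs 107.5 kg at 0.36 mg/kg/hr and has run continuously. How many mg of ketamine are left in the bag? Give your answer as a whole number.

Dose = 0.36 mg/kg/hr × 107.5 kg = 38.7 mg/hr
Concentration = 365 mg ÷ 1125 mL = 0.3244444 mg/mL
Rate = 38.7 mg/hr ÷ 0.3244444 mg/mL = 119.2808 mL/hr
Volume infused = 119.2808 mL/hr × 2.7 hr = 322.0582 mL
Volume remaining = 1125 − 322.0582 = 802.9418 mL
Drug remaining = 802.9418 mL × 0.3244444 mg/mL = 260.51 mg

261 mg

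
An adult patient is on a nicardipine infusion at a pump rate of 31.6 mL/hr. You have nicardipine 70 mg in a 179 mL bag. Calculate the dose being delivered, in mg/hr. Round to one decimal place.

12.4 mg/hr

Concentration = 70 mg ÷ 179 mL = 0.3910615 mg/mL
Drug rate = 31.6 mL/hr × 0.3910615 mg/mL = 12.35754 mg/hr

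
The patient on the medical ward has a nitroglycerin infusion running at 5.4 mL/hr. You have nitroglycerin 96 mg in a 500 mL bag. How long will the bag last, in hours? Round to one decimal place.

Duration = 500 mL ÷ 5.4 mL/hr = 92.59259 hr

92.6 hours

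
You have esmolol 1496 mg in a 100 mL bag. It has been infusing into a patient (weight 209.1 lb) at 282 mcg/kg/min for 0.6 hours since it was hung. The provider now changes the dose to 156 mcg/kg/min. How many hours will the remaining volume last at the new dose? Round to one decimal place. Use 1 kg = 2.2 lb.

0.6 hours

Initial rate:
Weight = 209.1 lb ÷ 2.2 lb/kg = 95.04545 kg
Dose = 282 mcg/kg/min × 95.04545 kg = 26802.82 mcg/min
26802.82 mcg/min × 60 min/hr = 1608169 mcg/hr
Concentration = 1496 mg ÷ 100 mL = 14.96 mg/mL = 14960 mcg/mL
Rate = 1608169 mcg/hr ÷ 14960 mcg/mL = 107.4979 mL/hr
Volume infused so far = 107.4979 mL/hr × 0.6 hr = 64.49876 mL
Volume remaining = 100 − 64.49876 = 35.50124 mL
New rate:
Dose = 156 mcg/kg/min × 95.04545 kg = 14827.09 mcg/min
14827.09 mcg/min × 60 min/hr = 889625.5 mcg/hr
Rate = 889625.5 mcg/hr ÷ 14960 mcg/mL = 59.46694 mL/hr
Time remaining = 35.50124 mL ÷ 59.46694 mL/hr = 0.5969912 hr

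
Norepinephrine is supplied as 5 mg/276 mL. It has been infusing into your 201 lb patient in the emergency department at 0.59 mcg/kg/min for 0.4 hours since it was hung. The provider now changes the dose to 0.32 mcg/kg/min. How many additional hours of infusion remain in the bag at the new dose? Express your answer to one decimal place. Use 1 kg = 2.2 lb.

Initial rate:
Weight = 201 lb ÷ 2.2 lb/kg = 91.36364 kg
Dose = 0.59 mcg/kg/min × 91.36364 kg = 53.90455 mcg/min
53.90455 mcg/min × 60 min/hr = 3234.273 mcg/hr
Concentration = 5 mg ÷ 276 mL = 0.01811594 mg/mL = 18.11594 mcg/mL
Rate = 3234.273 mcg/hr ÷ 18.11594 mcg/mL = 178.5319 mL/hr
Volume infused so far = 178.5319 mL/hr × 0.4 hr = 71.41274 mL
Volume remaining = 276 − 71.41274 = 204.5873 mL
New rate:
Dose = 0.32 mcg/kg/min × 91.36364 kg = 29.23636 mcg/min
29.23636 mcg/min × 60 min/hr = 1754.182 mcg/hr
Rate = 1754.182 mcg/hr ÷ 18.11594 mcg/mL = 96.83084 mL/hr
Time remaining = 204.5873 mL ÷ 96.83084 mL/hr = 2.112832 hr

2.1 hours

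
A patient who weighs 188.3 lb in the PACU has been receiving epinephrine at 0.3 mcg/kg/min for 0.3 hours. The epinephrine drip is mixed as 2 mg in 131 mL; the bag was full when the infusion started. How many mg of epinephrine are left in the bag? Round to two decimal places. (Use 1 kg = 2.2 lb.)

1.54 mg

Weight = 188.3 lb ÷ 2.2 lb/kg = 85.59091 kg
Dose = 0.3 mcg/kg/min × 85.59091 kg = 25.67727 mcg/min
25.67727 mcg/min × 60 min/hr = 1540.636 mcg/hr
Concentration = 2 mg ÷ 131 mL = 0.01526718 mg/mL = 15.26718 mcg/mL
Rate = 1540.636 mcg/hr ÷ 15.26718 mcg/mL = 100.9117 mL/hr
Volume infused = 100.9117 mL/hr × 0.3 hr = 30.2735 mL
Volume remaining = 131 − 30.2735 = 100.7265 mL
Drug remaining = 100.7265 mL × 15.26718 mcg/mL = 1537.809 mcg = 1.537809 mg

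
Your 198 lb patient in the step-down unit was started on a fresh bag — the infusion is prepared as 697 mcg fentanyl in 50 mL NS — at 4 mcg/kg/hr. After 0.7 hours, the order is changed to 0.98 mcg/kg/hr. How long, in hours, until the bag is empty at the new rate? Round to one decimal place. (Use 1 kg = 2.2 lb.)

5.0 hours

Initial rate:
Weight = 198 lb ÷ 2.2 lb/kg = 90 kg
Dose = 4 mcg/kg/hr × 90 kg = 360 mcg/hr
Concentration = 697 mcg ÷ 50 mL = 13.94 mcg/mL
Rate = 360 mcg/hr ÷ 13.94 mcg/mL = 25.82496 mL/hr
Volume infused so far = 25.82496 mL/hr × 0.7 hr = 18.07747 mL
Volume remaining = 50 − 18.07747 = 31.92253 mL
New rate:
Dose = 0.98 mcg/kg/hr × 90 kg = 88.2 mcg/hr
Rate = 88.2 mcg/hr ÷ 13.94 mcg/mL = 6.327116 mL/hr
Time remaining = 31.92253 mL ÷ 6.327116 mL/hr = 5.045351 hr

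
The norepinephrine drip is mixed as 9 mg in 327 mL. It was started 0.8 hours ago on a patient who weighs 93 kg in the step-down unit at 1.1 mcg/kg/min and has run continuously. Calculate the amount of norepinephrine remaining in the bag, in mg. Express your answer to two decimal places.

Dose = 1.1 mcg/kg/min × 93 kg = 102.3 mcg/min
102.3 mcg/min × 60 min/hr = 6138 mcg/hr
Concentration = 9 mg ÷ 327 mL = 0.02752294 mg/mL = 27.52294 mcg/mL
Rate = 6138 mcg/hr ÷ 27.52294 mcg/mL = 223.014 mL/hr
Volume infused = 223.014 mL/hr × 0.8 hr = 178.4112 mL
Volume remaining = 327 − 178.4112 = 148.5888 mL
Drug remaining = 148.5888 mL × 27.52294 mcg/mL = 4089.6 mcg = 4.0896 mg

4.09 mg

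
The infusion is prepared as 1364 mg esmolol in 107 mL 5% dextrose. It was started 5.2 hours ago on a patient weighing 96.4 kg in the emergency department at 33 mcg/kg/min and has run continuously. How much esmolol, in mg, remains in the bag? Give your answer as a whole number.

Dose = 33 mcg/kg/min × 96.4 kg = 3181.2 mcg/min
3181.2 mcg/min × 60 min/hr = 190872 mcg/hr
Concentration = 1364 mg ÷ 107 mL = 12.74766 mg/mL = 12747.66 mcg/mL
Rate = 190872 mcg/hr ÷ 12747.66 mcg/mL = 14.9731 mL/hr
Volume infused = 14.9731 mL/hr × 5.2 hr = 77.8601 mL
Volume remaining = 107 − 77.8601 = 29.1399 mL
Drug remaining = 29.1399 mL × 12747.66 mcg/mL = 371465.6 mcg = 371.4656 mg

371 mg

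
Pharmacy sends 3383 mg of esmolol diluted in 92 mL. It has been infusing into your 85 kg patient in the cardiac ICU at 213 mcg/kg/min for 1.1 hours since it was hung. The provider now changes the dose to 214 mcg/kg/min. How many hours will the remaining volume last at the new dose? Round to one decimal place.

Initial rate:
Dose = 213 mcg/kg/min × 85 kg = 18105 mcg/min
18105 mcg/min × 60 min/hr = 1086300 mcg/hr
Concentration = 3383 mg ÷ 92 mL = 36.77174 mg/mL = 36771.74 mcg/mL
Rate = 1086300 mcg/hr ÷ 36771.74 mcg/mL = 29.54171 mL/hr
Volume infused so far = 29.54171 mL/hr × 1.1 hr = 32.49588 mL
Volume remaining = 92 − 32.49588 = 59.50412 mL
New rate:
Dose = 214 mcg/kg/min × 85 kg = 18190 mcg/min
18190 mcg/min × 60 min/hr = 1091400 mcg/hr
Rate = 1091400 mcg/hr ÷ 36771.74 mcg/mL = 29.6804 mL/hr
Time remaining = 59.50412 mL ÷ 29.6804 mL/hr = 2.004829 hr

2.0 hours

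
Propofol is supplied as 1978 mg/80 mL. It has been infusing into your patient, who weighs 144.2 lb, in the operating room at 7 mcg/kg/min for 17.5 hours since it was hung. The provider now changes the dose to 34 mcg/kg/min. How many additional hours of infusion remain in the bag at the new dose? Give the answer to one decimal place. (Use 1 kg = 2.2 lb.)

11.2 hours

Initial rate:
Weight = 144.2 lb ÷ 2.2 lb/kg = 65.54545 kg
Dose = 7 mcg/kg/min × 65.54545 kg = 458.8182 mcg/min
458.8182 mcg/min × 60 min/hr = 27529.09 mcg/hr
Concentration = 1978 mg ÷ 80 mL = 24.725 mg/mL = 24725 mcg/mL
Rate = 27529.09 mcg/hr ÷ 24725 mcg/mL = 1.113411 mL/hr
Volume infused so far = 1.113411 mL/hr × 17.5 hr = 19.4847 mL
Volume remaining = 80 − 19.4847 = 60.5153 mL
New rate:
Dose = 34 mcg/kg/min × 65.54545 kg = 2228.545 mcg/min
2228.545 mcg/min × 60 min/hr = 133712.7 mcg/hr
Rate = 133712.7 mcg/hr ÷ 24725 mcg/mL = 5.407997 mL/hr
Time remaining = 60.5153 mL ÷ 5.407997 mL/hr = 11.18997 hr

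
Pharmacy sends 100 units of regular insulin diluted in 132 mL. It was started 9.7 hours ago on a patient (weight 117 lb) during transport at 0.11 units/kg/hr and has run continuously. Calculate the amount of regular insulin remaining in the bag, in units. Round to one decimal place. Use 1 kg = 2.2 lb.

Weight = 117 lb ÷ 2.2 lb/kg = 53.18182 kg
Dose = 0.11 units/kg/hr × 53.18182 kg = 5.85 units/hr
Concentration = 100 units ÷ 132 mL = 0.7575758 units/mL
Rate = 5.85 units/hr ÷ 0.7575758 units/mL = 7.722 mL/hr
Volume infused = 7.722 mL/hr × 9.7 hr = 74.9034 mL
Volume remaining = 132 − 74.9034 = 57.0966 mL
Drug remaining = 57.0966 mL × 0.7575758 units/mL = 43.255 units

43.3 units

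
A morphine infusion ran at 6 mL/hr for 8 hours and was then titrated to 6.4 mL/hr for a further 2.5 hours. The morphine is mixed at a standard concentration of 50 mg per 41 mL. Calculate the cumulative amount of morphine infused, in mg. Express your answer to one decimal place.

78.0 mg

Concentration = 50 mg ÷ 41 mL = 1.219512 mg/mL
Stage 1: 6 mL/hr × 8 hr = 48 mL → 48 mL × 1.219512 mg/mL = 58.53659 mg
Stage 2: 6.4 mL/hr × 2.5 hr = 16 mL → 16 mL × 1.219512 mg/mL = 19.5122 mg
Total = 58.53659 + 19.5122 = 78.04878 mg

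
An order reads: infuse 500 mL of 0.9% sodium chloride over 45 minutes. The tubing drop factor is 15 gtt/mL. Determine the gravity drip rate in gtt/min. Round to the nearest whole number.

500 mL ÷ (45 min) = 11.11111 mL/min
11.11111 mL/min × 15 gtt/mL = 166.6667 gtt/min

167 gtt/min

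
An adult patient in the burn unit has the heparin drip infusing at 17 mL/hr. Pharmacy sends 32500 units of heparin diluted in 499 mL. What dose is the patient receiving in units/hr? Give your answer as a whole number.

Concentration = 32500 units ÷ 499 mL = 65.13026 units/mL
Drug rate = 17 mL/hr × 65.13026 units/mL = 1107.214 units/hr

1107 units/hr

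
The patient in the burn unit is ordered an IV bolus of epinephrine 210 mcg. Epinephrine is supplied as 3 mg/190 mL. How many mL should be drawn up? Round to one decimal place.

13.3 mL

Concentration = 3 mg ÷ 190 mL = 0.01578947 mg/mL = 15.78947 mcg/mL
Volume = 210 mcg ÷ 15.78947 mcg/mL = 13.3 mL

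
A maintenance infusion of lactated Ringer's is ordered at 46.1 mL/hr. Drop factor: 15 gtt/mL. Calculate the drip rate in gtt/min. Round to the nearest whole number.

12 gtt/min

46.1 mL/hr ÷ 60 min/hr = 0.7683333 mL/min
0.7683333 mL/min × 15 gtt/mL = 11.525 gtt/min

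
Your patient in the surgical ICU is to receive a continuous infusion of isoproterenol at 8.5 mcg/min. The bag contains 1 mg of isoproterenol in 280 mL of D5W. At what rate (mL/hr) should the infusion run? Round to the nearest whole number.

143 mL/hr

8.5 mcg/min × 60 min/hr = 510 mcg/hr
Concentration = 1 mg ÷ 280 mL = 0.003571429 mg/mL = 3.571429 mcg/mL
Rate = 510 mcg/hr ÷ 3.571429 mcg/mL = 142.8 mL/hr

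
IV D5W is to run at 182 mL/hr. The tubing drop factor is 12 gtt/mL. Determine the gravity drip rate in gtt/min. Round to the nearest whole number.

182 mL/hr ÷ 60 min/hr = 3.033333 mL/min
3.033333 mL/min × 12 gtt/mL = 36.4 gtt/min

36 gtt/min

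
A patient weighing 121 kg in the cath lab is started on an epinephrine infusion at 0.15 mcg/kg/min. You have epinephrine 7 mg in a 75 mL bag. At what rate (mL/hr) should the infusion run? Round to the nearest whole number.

Dose = 0.15 mcg/kg/min × 121 kg = 18.15 mcg/min
18.15 mcg/min × 60 min/hr = 1089 mcg/hr
Concentration = 7 mg ÷ 75 mL = 0.09333333 mg/mL = 93.33333 mcg/mL
Rate = 1089 mcg/hr ÷ 93.33333 mcg/mL = 11.66786 mL/hr

12 mL/hr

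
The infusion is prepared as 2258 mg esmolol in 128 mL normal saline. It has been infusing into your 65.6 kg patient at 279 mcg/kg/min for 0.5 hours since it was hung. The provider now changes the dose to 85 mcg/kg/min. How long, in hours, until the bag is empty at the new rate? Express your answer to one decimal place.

Initial rate:
Dose = 279 mcg/kg/min × 65.6 kg = 18302.4 mcg/min
18302.4 mcg/min × 60 min/hr = 1098144 mcg/hr
Concentration = 2258 mg ÷ 128 mL = 17.64062 mg/mL = 17640.62 mcg/mL
Rate = 1098144 mcg/hr ÷ 17640.62 mcg/mL = 62.25086 mL/hr
Volume infused so far = 62.25086 mL/hr × 0.5 hr = 31.12543 mL
Volume remaining = 128 − 31.12543 = 96.87457 mL
New rate:
Dose = 85 mcg/kg/min × 65.6 kg = 5576 mcg/min
5576 mcg/min × 60 min/hr = 334560 mcg/hr
Rate = 334560 mcg/hr ÷ 17640.62 mcg/mL = 18.96531 mL/hr
Time remaining = 96.87457 mL ÷ 18.96531 mL/hr = 5.107987 hr

5.1 hours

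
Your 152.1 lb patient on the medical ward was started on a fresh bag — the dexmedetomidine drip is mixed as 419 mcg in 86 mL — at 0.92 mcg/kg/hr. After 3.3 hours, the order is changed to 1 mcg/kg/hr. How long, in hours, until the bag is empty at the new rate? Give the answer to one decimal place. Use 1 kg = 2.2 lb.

Initial rate:
Weight = 152.1 lb ÷ 2.2 lb/kg = 69.13636 kg
Dose = 0.92 mcg/kg/hr × 69.13636 kg = 63.60545 mcg/hr
Concentration = 419 mcg ÷ 86 mL = 4.872093 mcg/mL
Rate = 63.60545 mcg/hr ÷ 4.872093 mcg/mL = 13.05506 mL/hr
Volume infused so far = 13.05506 mL/hr × 3.3 hr = 43.08169 mL
Volume remaining = 86 − 43.08169 = 42.91831 mL
New rate:
Dose = 1 mcg/kg/hr × 69.13636 kg = 69.13636 mcg/hr
Rate = 69.13636 mcg/hr ÷ 4.872093 mcg/mL = 14.19028 mL/hr
Time remaining = 42.91831 mL ÷ 14.19028 mL/hr = 3.024487 hr

3.0 hours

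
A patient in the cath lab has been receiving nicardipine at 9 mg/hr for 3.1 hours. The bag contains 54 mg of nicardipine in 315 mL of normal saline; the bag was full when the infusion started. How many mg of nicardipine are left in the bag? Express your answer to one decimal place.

26.1 mg

Concentration = 54 mg ÷ 315 mL = 0.1714286 mg/mL
Rate = 9 mg/hr ÷ 0.1714286 mg/mL = 52.5 mL/hr
Volume infused = 52.5 mL/hr × 3.1 hr = 162.75 mL
Volume remaining = 315 − 162.75 = 152.25 mL
Drug remaining = 152.25 mL × 0.1714286 mg/mL = 26.1 mg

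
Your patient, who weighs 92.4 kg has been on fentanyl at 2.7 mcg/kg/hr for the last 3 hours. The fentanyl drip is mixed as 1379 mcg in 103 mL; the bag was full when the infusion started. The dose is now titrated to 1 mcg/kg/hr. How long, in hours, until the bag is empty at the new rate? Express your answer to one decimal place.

6.8 hours

Initial rate:
Dose = 2.7 mcg/kg/hr × 92.4 kg = 249.48 mcg/hr
Concentration = 1379 mcg ÷ 103 mL = 13.38835 mcg/mL
Rate = 249.48 mcg/hr ÷ 13.38835 mcg/mL = 18.63411 mL/hr
Volume infused so far = 18.63411 mL/hr × 3 hr = 55.90234 mL
Volume remaining = 103 − 55.90234 = 47.09766 mL
New rate:
Dose = 1 mcg/kg/hr × 92.4 kg = 92.4 mcg/hr
Rate = 92.4 mcg/hr ÷ 13.38835 mcg/mL = 6.901523 mL/hr
Time remaining = 47.09766 mL ÷ 6.901523 mL/hr = 6.824242 hr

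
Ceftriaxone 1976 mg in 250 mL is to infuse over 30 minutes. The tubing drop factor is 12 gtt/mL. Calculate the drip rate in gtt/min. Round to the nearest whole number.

250 mL ÷ (30 min) = 8.333333 mL/min
8.333333 mL/min × 12 gtt/mL = 100 gtt/min

100 gtt/min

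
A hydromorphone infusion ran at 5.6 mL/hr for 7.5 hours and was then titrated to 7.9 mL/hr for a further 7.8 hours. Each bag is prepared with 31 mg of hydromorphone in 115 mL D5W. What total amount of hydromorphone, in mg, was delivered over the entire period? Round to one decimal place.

Concentration = 31 mg ÷ 115 mL = 0.2695652 mg/mL
Stage 1: 5.6 mL/hr × 7.5 hr = 42 mL → 42 mL × 0.2695652 mg/mL = 11.32174 mg
Stage 2: 7.9 mL/hr × 7.8 hr = 61.62 mL → 61.62 mL × 0.2695652 mg/mL = 16.61061 mg
Total = 11.32174 + 16.61061 = 27.93235 mg

27.9 mg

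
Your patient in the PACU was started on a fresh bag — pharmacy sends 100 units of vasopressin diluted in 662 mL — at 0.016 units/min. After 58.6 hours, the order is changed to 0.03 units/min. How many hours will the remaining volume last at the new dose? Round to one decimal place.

Initial rate:
0.016 units/min × 60 min/hr = 0.96 units/hr
Concentration = 100 units ÷ 662 mL = 0.1510574 units/mL
Rate = 0.96 units/hr ÷ 0.1510574 units/mL = 6.3552 mL/hr
Volume infused so far = 6.3552 mL/hr × 58.6 hr = 372.4147 mL
Volume remaining = 662 − 372.4147 = 289.5853 mL
New rate:
0.03 units/min × 60 min/hr = 1.8 units/hr
Rate = 1.8 units/hr ÷ 0.1510574 units/mL = 11.916 mL/hr
Time remaining = 289.5853 mL ÷ 11.916 mL/hr = 24.30222 hr

24.3 hours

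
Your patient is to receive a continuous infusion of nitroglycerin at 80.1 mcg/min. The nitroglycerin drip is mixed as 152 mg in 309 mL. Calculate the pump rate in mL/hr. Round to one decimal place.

80.1 mcg/min × 60 min/hr = 4806 mcg/hr
Concentration = 152 mg ÷ 309 mL = 0.4919094 mg/mL = 491.9094 mcg/mL
Rate = 4806 mcg/hr ÷ 491.9094 mcg/mL = 9.770092 mL/hr

9.8 mL/hr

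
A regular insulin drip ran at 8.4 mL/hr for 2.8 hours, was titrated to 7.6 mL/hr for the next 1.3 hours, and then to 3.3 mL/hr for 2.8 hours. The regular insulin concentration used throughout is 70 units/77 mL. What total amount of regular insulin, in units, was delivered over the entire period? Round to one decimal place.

Concentration = 70 units ÷ 77 mL = 0.9090909 units/mL
Stage 1: 8.4 mL/hr × 2.8 hr = 23.52 mL → 23.52 mL × 0.9090909 units/mL = 21.38182 units
Stage 2: 7.6 mL/hr × 1.3 hr = 9.88 mL → 9.88 mL × 0.9090909 units/mL = 8.981818 units
Stage 3: 3.3 mL/hr × 2.8 hr = 9.24 mL → 9.24 mL × 0.9090909 units/mL = 8.4 units
Total = 21.38182 + 8.981818 + 8.4 = 38.76364 units

38.8 units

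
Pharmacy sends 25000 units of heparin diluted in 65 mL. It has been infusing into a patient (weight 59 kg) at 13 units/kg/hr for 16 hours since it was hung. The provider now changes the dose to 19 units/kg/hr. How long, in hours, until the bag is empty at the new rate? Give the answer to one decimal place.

Initial rate:
Dose = 13 units/kg/hr × 59 kg = 767 units/hr
Concentration = 25000 units ÷ 65 mL = 384.6154 units/mL
Rate = 767 units/hr ÷ 384.6154 units/mL = 1.9942 mL/hr
Volume infused so far = 1.9942 mL/hr × 16 hr = 31.9072 mL
Volume remaining = 65 − 31.9072 = 33.0928 mL
New rate:
Dose = 19 units/kg/hr × 59 kg = 1121 units/hr
Rate = 1121 units/hr ÷ 384.6154 units/mL = 2.9146 mL/hr
Time remaining = 33.0928 mL ÷ 2.9146 mL/hr = 11.35415 hr

11.4 hours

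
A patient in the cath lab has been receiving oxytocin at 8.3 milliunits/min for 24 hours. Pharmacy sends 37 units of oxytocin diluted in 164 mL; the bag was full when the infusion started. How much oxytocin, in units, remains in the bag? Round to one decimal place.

8.3 milliunits/min × 60 min/hr = 498 milliunits/hr
Concentration = 37 units ÷ 164 mL = 0.2256098 units/mL = 225.6098 milliunits/mL
Rate = 498 milliunits/hr ÷ 225.6098 milliunits/mL = 2.207351 mL/hr
Volume infused = 2.207351 mL/hr × 24 hr = 52.97643 mL
Volume remaining = 164 − 52.97643 = 111.0236 mL
Drug remaining = 111.0236 mL × 225.6098 milliunits/mL = 25048 milliunits = 25.048 units

25.0 units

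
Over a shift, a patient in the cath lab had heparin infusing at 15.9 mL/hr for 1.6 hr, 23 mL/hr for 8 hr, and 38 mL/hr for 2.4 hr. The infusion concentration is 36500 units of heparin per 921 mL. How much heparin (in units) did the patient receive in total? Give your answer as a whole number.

11915 units

Concentration = 36500 units ÷ 921 mL = 39.63084 units/mL
Stage 1: 15.9 mL/hr × 1.6 hr = 25.44 mL → 25.44 mL × 39.63084 units/mL = 1008.208 units
Stage 2: 23 mL/hr × 8 hr = 184 mL → 184 mL × 39.63084 units/mL = 7292.074 units
Stage 3: 38 mL/hr × 2.4 hr = 91.2 mL → 91.2 mL × 39.63084 units/mL = 3614.332 units
Total = 1008.208 + 7292.074 + 3614.332 = 11914.61 units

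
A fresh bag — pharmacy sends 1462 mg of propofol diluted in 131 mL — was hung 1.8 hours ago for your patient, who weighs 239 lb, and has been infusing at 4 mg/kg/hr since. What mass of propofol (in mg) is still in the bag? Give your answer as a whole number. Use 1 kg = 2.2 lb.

Weight = 239 lb ÷ 2.2 lb/kg = 108.6364 kg
Dose = 4 mg/kg/hr × 108.6364 kg = 434.5455 mg/hr
Concentration = 1462 mg ÷ 131 mL = 11.16031 mg/mL
Rate = 434.5455 mg/hr ÷ 11.16031 mg/mL = 38.9367 mL/hr
Volume infused = 38.9367 mL/hr × 1.8 hr = 70.08606 mL
Volume remaining = 131 − 70.08606 = 60.91394 mL
Drug remaining = 60.91394 mL × 11.16031 mg/mL = 679.8182 mg

680 mg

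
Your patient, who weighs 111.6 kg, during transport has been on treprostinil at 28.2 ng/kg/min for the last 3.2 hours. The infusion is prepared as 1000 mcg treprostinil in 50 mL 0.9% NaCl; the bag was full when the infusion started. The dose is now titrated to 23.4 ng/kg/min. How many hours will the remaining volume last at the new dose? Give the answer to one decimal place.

Initial rate:
Dose = 28.2 ng/kg/min × 111.6 kg = 3147.12 ng/min
3147.12 ng/min × 60 min/hr = 188827.2 ng/hr
Concentration = 1000 mcg ÷ 50 mL = 20 mcg/mL = 20000 ng/mL
Rate = 188827.2 ng/hr ÷ 20000 ng/mL = 9.44136 mL/hr
Volume infused so far = 9.44136 mL/hr × 3.2 hr = 30.21235 mL
Volume remaining = 50 − 30.21235 = 19.78765 mL
New rate:
Dose = 23.4 ng/kg/min × 111.6 kg = 2611.44 ng/min
2611.44 ng/min × 60 min/hr = 156686.4 ng/hr
Rate = 156686.4 ng/hr ÷ 20000 ng/mL = 7.83432 mL/hr
Time remaining = 19.78765 mL ÷ 7.83432 mL/hr = 2.525765 hr

2.5 hours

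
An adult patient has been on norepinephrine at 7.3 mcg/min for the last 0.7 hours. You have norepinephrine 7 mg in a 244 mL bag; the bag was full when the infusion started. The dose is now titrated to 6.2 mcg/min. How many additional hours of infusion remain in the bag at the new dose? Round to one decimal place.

18.0 hours

Initial rate:
7.3 mcg/min × 60 min/hr = 438 mcg/hr
Concentration = 7 mg ÷ 244 mL = 0.02868852 mg/mL = 28.68852 mcg/mL
Rate = 438 mcg/hr ÷ 28.68852 mcg/mL = 15.26743 mL/hr
Volume infused so far = 15.26743 mL/hr × 0.7 hr = 10.6872 mL
Volume remaining = 244 − 10.6872 = 233.3128 mL
New rate:
6.2 mcg/min × 60 min/hr = 372 mcg/hr
Rate = 372 mcg/hr ÷ 28.68852 mcg/mL = 12.96686 mL/hr
Time remaining = 233.3128 mL ÷ 12.96686 mL/hr = 17.99301 hr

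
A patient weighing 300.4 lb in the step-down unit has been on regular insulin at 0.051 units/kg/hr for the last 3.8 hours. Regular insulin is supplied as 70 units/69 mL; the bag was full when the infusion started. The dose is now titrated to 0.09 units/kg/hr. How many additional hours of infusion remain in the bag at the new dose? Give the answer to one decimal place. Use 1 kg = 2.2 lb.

Initial rate:
Weight = 300.4 lb ÷ 2.2 lb/kg = 136.5455 kg
Dose = 0.051 units/kg/hr × 136.5455 kg = 6.963818 units/hr
Concentration = 70 units ÷ 69 mL = 1.014493 units/mL
Rate = 6.963818 units/hr ÷ 1.014493 units/mL = 6.864335 mL/hr
Volume infused so far = 6.864335 mL/hr × 3.8 hr = 26.08447 mL
Volume remaining = 69 − 26.08447 = 42.91553 mL
New rate:
Dose = 0.09 units/kg/hr × 136.5455 kg = 12.28909 units/hr
Rate = 12.28909 units/hr ÷ 1.014493 units/mL = 12.11353 mL/hr
Time remaining = 42.91553 mL ÷ 12.11353 mL/hr = 3.542776 hr

3.5 hours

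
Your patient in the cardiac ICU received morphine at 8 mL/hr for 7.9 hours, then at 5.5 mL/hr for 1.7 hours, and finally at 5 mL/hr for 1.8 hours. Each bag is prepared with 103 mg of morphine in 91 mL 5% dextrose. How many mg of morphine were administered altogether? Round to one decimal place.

92.3 mg

Concentration = 103 mg ÷ 91 mL = 1.131868 mg/mL
Stage 1: 8 mL/hr × 7.9 hr = 63.2 mL → 63.2 mL × 1.131868 mg/mL = 71.53407 mg
Stage 2: 5.5 mL/hr × 1.7 hr = 9.35 mL → 9.35 mL × 1.131868 mg/mL = 10.58297 mg
Stage 3: 5 mL/hr × 1.8 hr = 9 mL → 9 mL × 1.131868 mg/mL = 10.18681 mg
Total = 71.53407 + 10.58297 + 10.18681 = 92.30385 mg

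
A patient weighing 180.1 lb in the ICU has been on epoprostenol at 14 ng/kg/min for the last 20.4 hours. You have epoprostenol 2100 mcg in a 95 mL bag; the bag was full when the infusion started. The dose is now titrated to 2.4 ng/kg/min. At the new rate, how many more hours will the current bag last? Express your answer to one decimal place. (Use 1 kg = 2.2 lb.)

Initial rate:
Weight = 180.1 lb ÷ 2.2 lb/kg = 81.86364 kg
Dose = 14 ng/kg/min × 81.86364 kg = 1146.091 ng/min
1146.091 ng/min × 60 min/hr = 68765.45 ng/hr
Concentration = 2100 mcg ÷ 95 mL = 22.10526 mcg/mL = 22105.26 ng/mL
Rate = 68765.45 ng/hr ÷ 22105.26 ng/mL = 3.110818 mL/hr
Volume infused so far = 3.110818 mL/hr × 20.4 hr = 63.46069 mL
Volume remaining = 95 − 63.46069 = 31.53931 mL
New rate:
Dose = 2.4 ng/kg/min × 81.86364 kg = 196.4727 ng/min
196.4727 ng/min × 60 min/hr = 11788.36 ng/hr
Rate = 11788.36 ng/hr ÷ 22105.26 ng/mL = 0.5332831 mL/hr
Time remaining = 31.53931 mL ÷ 0.5332831 mL/hr = 59.14177 hr

59.1 hours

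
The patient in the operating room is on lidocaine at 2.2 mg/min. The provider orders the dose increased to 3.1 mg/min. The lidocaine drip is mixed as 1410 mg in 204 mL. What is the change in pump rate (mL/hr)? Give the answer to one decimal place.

At the current dose:
2.2 mg/min × 60 min/hr = 132 mg/hr
Concentration = 1410 mg ÷ 204 mL = 6.911765 mg/mL
Rate = 132 mg/hr ÷ 6.911765 mg/mL = 19.09787 mL/hr
At the new dose:
3.1 mg/min × 60 min/hr = 186 mg/hr
Rate = 186 mg/hr ÷ 6.911765 mg/mL = 26.91064 mL/hr
Change = 26.91064 − 19.09787 = 7.812766 mL/hr → 7.812766 mL/hr increase

7.8 mL/hr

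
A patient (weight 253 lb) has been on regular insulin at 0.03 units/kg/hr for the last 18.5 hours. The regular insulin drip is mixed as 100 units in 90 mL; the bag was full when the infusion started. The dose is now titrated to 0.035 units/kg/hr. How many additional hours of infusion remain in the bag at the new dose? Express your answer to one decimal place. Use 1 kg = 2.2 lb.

Initial rate:
Weight = 253 lb ÷ 2.2 lb/kg = 115 kg
Dose = 0.03 units/kg/hr × 115 kg = 3.45 units/hr
Concentration = 100 units ÷ 90 mL = 1.111111 units/mL
Rate = 3.45 units/hr ÷ 1.111111 units/mL = 3.105 mL/hr
Volume infused so far = 3.105 mL/hr × 18.5 hr = 57.4425 mL
Volume remaining = 90 − 57.4425 = 32.5575 mL
New rate:
Dose = 0.035 units/kg/hr × 115 kg = 4.025 units/hr
Rate = 4.025 units/hr ÷ 1.111111 units/mL = 3.6225 mL/hr
Time remaining = 32.5575 mL ÷ 3.6225 mL/hr = 8.987578 hr

9.0 hours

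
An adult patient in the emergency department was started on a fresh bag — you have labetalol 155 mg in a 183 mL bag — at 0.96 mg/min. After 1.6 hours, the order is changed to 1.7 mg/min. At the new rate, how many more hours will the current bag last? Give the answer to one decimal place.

0.6 hours

Initial rate:
0.96 mg/min × 60 min/hr = 57.6 mg/hr
Concentration = 155 mg ÷ 183 mL = 0.8469945 mg/mL
Rate = 57.6 mg/hr ÷ 0.8469945 mg/mL = 68.00516 mL/hr
Volume infused so far = 68.00516 mL/hr × 1.6 hr = 108.8083 mL
Volume remaining = 183 − 108.8083 = 74.19174 mL
New rate:
1.7 mg/min × 60 min/hr = 102 mg/hr
Rate = 102 mg/hr ÷ 0.8469945 mg/mL = 120.4258 mL/hr
Time remaining = 74.19174 mL ÷ 120.4258 mL/hr = 0.6160784 hr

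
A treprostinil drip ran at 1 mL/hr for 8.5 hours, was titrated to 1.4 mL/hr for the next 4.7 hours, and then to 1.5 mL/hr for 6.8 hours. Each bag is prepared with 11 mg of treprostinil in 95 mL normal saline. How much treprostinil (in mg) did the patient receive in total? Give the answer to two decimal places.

2.93 mg

Concentration = 11 mg ÷ 95 mL = 0.1157895 mg/mL
Stage 1: 1 mL/hr × 8.5 hr = 8.5 mL → 8.5 mL × 0.1157895 mg/mL = 0.9842105 mg
Stage 2: 1.4 mL/hr × 4.7 hr = 6.58 mL → 6.58 mL × 0.1157895 mg/mL = 0.7618947 mg
Stage 3: 1.5 mL/hr × 6.8 hr = 10.2 mL → 10.2 mL × 0.1157895 mg/mL = 1.181053 mg
Total = 0.9842105 + 0.7618947 + 1.181053 = 2.927158 mg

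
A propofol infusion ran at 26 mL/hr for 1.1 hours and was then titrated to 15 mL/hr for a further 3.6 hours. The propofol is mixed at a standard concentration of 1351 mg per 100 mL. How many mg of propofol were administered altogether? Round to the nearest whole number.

1116 mg

Concentration = 1351 mg ÷ 100 mL = 13.51 mg/mL
Stage 1: 26 mL/hr × 1.1 hr = 28.6 mL → 28.6 mL × 13.51 mg/mL = 386.386 mg
Stage 2: 15 mL/hr × 3.6 hr = 54 mL → 54 mL × 13.51 mg/mL = 729.54 mg
Total = 386.386 + 729.54 = 1115.926 mg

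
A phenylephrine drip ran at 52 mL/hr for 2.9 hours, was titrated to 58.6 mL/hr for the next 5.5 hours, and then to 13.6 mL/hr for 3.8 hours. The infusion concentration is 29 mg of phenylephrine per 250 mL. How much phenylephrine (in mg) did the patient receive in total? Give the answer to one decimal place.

60.9 mg

Concentration = 29 mg ÷ 250 mL = 0.116 mg/mL
Stage 1: 52 mL/hr × 2.9 hr = 150.8 mL → 150.8 mL × 0.116 mg/mL = 17.4928 mg
Stage 2: 58.6 mL/hr × 5.5 hr = 322.3 mL → 322.3 mL × 0.116 mg/mL = 37.3868 mg
Stage 3: 13.6 mL/hr × 3.8 hr = 51.68 mL → 51.68 mL × 0.116 mg/mL = 5.99488 mg
Total = 17.4928 + 37.3868 + 5.99488 = 60.87448 mg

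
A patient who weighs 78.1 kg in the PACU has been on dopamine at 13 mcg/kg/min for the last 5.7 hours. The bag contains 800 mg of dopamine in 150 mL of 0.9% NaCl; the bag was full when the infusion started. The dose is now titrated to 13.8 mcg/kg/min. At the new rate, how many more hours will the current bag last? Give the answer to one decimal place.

Initial rate:
Dose = 13 mcg/kg/min × 78.1 kg = 1015.3 mcg/min
1015.3 mcg/min × 60 min/hr = 60918 mcg/hr
Concentration = 800 mg ÷ 150 mL = 5.333333 mg/mL = 5333.333 mcg/mL
Rate = 60918 mcg/hr ÷ 5333.333 mcg/mL = 11.42213 mL/hr
Volume infused so far = 11.42213 mL/hr × 5.7 hr = 65.10611 mL
Volume remaining = 150 − 65.10611 = 84.89389 mL
New rate:
Dose = 13.8 mcg/kg/min × 78.1 kg = 1077.78 mcg/min
1077.78 mcg/min × 60 min/hr = 64666.8 mcg/hr
Rate = 64666.8 mcg/hr ÷ 5333.333 mcg/mL = 12.12502 mL/hr
Time remaining = 84.89389 mL ÷ 12.12502 mL/hr = 7.001543 hr

7.0 hours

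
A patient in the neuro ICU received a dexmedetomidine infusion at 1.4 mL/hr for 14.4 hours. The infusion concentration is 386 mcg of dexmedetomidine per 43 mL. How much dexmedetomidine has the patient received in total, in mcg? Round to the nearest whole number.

Concentration = 386 mcg ÷ 43 mL = 8.976744 mcg/mL
Drug rate = 1.4 mL/hr × 8.976744 mcg/mL = 12.56744 mcg/hr
Total = 12.56744 mcg/hr × 14.4 hr = 180.9712 mcg

181 mcg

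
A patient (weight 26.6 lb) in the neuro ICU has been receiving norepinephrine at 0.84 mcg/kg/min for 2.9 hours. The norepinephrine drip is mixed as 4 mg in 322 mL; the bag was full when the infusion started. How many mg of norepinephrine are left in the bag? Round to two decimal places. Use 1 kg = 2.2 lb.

Weight = 26.6 lb ÷ 2.2 lb/kg = 12.09091 kg
Dose = 0.84 mcg/kg/min × 12.09091 kg = 10.15636 mcg/min
10.15636 mcg/min × 60 min/hr = 609.3818 mcg/hr
Concentration = 4 mg ÷ 322 mL = 0.01242236 mg/mL = 12.42236 mcg/mL
Rate = 609.3818 mcg/hr ÷ 12.42236 mcg/mL = 49.05524 mL/hr
Volume infused = 49.05524 mL/hr × 2.9 hr = 142.2602 mL
Volume remaining = 322 − 142.2602 = 179.7398 mL
Drug remaining = 179.7398 mL × 12.42236 mcg/mL = 2232.793 mcg = 2.232793 mg

2.23 mg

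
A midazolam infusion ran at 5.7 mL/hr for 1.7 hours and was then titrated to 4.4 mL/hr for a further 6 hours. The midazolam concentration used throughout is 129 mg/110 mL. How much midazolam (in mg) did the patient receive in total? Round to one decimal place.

Concentration = 129 mg ÷ 110 mL = 1.172727 mg/mL
Stage 1: 5.7 mL/hr × 1.7 hr = 9.69 mL → 9.69 mL × 1.172727 mg/mL = 11.36373 mg
Stage 2: 4.4 mL/hr × 6 hr = 26.4 mL → 26.4 mL × 1.172727 mg/mL = 30.96 mg
Total = 11.36373 + 30.96 = 42.32373 mg

42.3 mg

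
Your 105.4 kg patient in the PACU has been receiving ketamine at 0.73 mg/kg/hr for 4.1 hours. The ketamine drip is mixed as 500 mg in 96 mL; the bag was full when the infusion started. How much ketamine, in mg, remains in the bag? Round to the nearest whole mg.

185 mg

Dose = 0.73 mg/kg/hr × 105.4 kg = 76.942 mg/hr
Concentration = 500 mg ÷ 96 mL = 5.208333 mg/mL
Rate = 76.942 mg/hr ÷ 5.208333 mg/mL = 14.77286 mL/hr
Volume infused = 14.77286 mL/hr × 4.1 hr = 60.56874 mL
Volume remaining = 96 − 60.56874 = 35.43126 mL
Drug remaining = 35.43126 mL × 5.208333 mg/mL = 184.5378 mg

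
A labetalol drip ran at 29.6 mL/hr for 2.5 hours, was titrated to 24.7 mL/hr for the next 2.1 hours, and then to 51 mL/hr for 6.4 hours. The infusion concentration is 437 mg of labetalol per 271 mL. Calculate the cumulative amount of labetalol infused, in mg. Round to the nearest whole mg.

729 mg

Concentration = 437 mg ÷ 271 mL = 1.612546 mg/mL
Stage 1: 29.6 mL/hr × 2.5 hr = 74 mL → 74 mL × 1.612546 mg/mL = 119.3284 mg
Stage 2: 24.7 mL/hr × 2.1 hr = 51.87 mL → 51.87 mL × 1.612546 mg/mL = 83.64277 mg
Stage 3: 51 mL/hr × 6.4 hr = 326.4 mL → 326.4 mL × 1.612546 mg/mL = 526.3351 mg
Total = 119.3284 + 83.64277 + 526.3351 = 729.3062 mg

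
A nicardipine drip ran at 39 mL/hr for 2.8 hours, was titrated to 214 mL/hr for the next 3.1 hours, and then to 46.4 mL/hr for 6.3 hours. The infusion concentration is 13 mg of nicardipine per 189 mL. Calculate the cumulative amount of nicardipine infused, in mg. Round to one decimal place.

Concentration = 13 mg ÷ 189 mL = 0.06878307 mg/mL
Stage 1: 39 mL/hr × 2.8 hr = 109.2 mL → 109.2 mL × 0.06878307 mg/mL = 7.511111 mg
Stage 2: 214 mL/hr × 3.1 hr = 663.4 mL → 663.4 mL × 0.06878307 mg/mL = 45.63069 mg
Stage 3: 46.4 mL/hr × 6.3 hr = 292.32 mL → 292.32 mL × 0.06878307 mg/mL = 20.10667 mg
Total = 7.511111 + 45.63069 + 20.10667 = 73.24847 mg

73.2 mg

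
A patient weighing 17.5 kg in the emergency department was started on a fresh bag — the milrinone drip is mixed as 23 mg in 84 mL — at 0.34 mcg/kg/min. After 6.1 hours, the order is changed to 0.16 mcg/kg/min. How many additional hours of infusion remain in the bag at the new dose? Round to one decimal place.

Initial rate:
Dose = 0.34 mcg/kg/min × 17.5 kg = 5.95 mcg/min
5.95 mcg/min × 60 min/hr = 357 mcg/hr
Concentration = 23 mg ÷ 84 mL = 0.2738095 mg/mL = 273.8095 mcg/mL
Rate = 357 mcg/hr ÷ 273.8095 mcg/mL = 1.303826 mL/hr
Volume infused so far = 1.303826 mL/hr × 6.1 hr = 7.953339 mL
Volume remaining = 84 − 7.953339 = 76.04666 mL
New rate:
Dose = 0.16 mcg/kg/min × 17.5 kg = 2.8 mcg/min
2.8 mcg/min × 60 min/hr = 168 mcg/hr
Rate = 168 mcg/hr ÷ 273.8095 mcg/mL = 0.6135652 mL/hr
Time remaining = 76.04666 mL ÷ 0.6135652 mL/hr = 123.9423 hr

123.9 hours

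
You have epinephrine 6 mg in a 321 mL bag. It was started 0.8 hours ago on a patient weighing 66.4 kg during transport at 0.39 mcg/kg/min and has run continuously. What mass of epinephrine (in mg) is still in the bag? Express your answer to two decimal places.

4.76 mg

Dose = 0.39 mcg/kg/min × 66.4 kg = 25.896 mcg/min
25.896 mcg/min × 60 min/hr = 1553.76 mcg/hr
Concentration = 6 mg ÷ 321 mL = 0.01869159 mg/mL = 18.69159 mcg/mL
Rate = 1553.76 mcg/hr ÷ 18.69159 mcg/mL = 83.12616 mL/hr
Volume infused = 83.12616 mL/hr × 0.8 hr = 66.50093 mL
Volume remaining = 321 − 66.50093 = 254.4991 mL
Drug remaining = 254.4991 mL × 18.69159 mcg/mL = 4756.992 mcg = 4.756992 mg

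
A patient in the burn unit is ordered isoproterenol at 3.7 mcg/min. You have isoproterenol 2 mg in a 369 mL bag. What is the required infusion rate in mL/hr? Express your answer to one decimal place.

41.0 mL/hr

3.7 mcg/min × 60 min/hr = 222 mcg/hr
Concentration = 2 mg ÷ 369 mL = 0.005420054 mg/mL = 5.420054 mcg/mL
Rate = 222 mcg/hr ÷ 5.420054 mcg/mL = 40.959 mL/hr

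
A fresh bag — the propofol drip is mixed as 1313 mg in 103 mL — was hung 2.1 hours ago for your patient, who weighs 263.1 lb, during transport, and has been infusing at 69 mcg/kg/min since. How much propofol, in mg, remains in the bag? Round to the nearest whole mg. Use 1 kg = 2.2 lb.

273 mg

Weight = 263.1 lb ÷ 2.2 lb/kg = 119.5909 kg
Dose = 69 mcg/kg/min × 119.5909 kg = 8251.773 mcg/min
8251.773 mcg/min × 60 min/hr = 495106.4 mcg/hr
Concentration = 1313 mg ÷ 103 mL = 12.74757 mg/mL = 12747.57 mcg/mL
Rate = 495106.4 mcg/hr ÷ 12747.57 mcg/mL = 38.83927 mL/hr
Volume infused = 38.83927 mL/hr × 2.1 hr = 81.56246 mL
Volume remaining = 103 − 81.56246 = 21.43754 mL
Drug remaining = 21.43754 mL × 12747.57 mcg/mL = 273276.6 mcg = 273.2766 mg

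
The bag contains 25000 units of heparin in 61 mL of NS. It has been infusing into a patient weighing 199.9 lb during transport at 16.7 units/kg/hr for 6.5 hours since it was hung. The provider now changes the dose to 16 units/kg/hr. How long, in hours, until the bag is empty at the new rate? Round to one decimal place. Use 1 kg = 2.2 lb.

Initial rate:
Weight = 199.9 lb ÷ 2.2 lb/kg = 90.86364 kg
Dose = 16.7 units/kg/hr × 90.86364 kg = 1517.423 units/hr
Concentration = 25000 units ÷ 61 mL = 409.8361 units/mL
Rate = 1517.423 units/hr ÷ 409.8361 units/mL = 3.702511 mL/hr
Volume infused so far = 3.702511 mL/hr × 6.5 hr = 24.06632 mL
Volume remaining = 61 − 24.06632 = 36.93368 mL
New rate:
Dose = 16 units/kg/hr × 90.86364 kg = 1453.818 units/hr
Rate = 1453.818 units/hr ÷ 409.8361 units/mL = 3.547316 mL/hr
Time remaining = 36.93368 mL ÷ 3.547316 mL/hr = 10.41172 hr

10.4 hours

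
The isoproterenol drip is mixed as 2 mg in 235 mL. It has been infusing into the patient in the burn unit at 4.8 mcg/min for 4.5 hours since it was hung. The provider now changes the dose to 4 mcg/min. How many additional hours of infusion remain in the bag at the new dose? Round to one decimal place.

2.9 hours

Initial rate:
4.8 mcg/min × 60 min/hr = 288 mcg/hr
Concentration = 2 mg ÷ 235 mL = 0.008510638 mg/mL = 8.510638 mcg/mL
Rate = 288 mcg/hr ÷ 8.510638 mcg/mL = 33.84 mL/hr
Volume infused so far = 33.84 mL/hr × 4.5 hr = 152.28 mL
Volume remaining = 235 − 152.28 = 82.72 mL
New rate:
4 mcg/min × 60 min/hr = 240 mcg/hr
Rate = 240 mcg/hr ÷ 8.510638 mcg/mL = 28.2 mL/hr
Time remaining = 82.72 mL ÷ 28.2 mL/hr = 2.933333 hr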